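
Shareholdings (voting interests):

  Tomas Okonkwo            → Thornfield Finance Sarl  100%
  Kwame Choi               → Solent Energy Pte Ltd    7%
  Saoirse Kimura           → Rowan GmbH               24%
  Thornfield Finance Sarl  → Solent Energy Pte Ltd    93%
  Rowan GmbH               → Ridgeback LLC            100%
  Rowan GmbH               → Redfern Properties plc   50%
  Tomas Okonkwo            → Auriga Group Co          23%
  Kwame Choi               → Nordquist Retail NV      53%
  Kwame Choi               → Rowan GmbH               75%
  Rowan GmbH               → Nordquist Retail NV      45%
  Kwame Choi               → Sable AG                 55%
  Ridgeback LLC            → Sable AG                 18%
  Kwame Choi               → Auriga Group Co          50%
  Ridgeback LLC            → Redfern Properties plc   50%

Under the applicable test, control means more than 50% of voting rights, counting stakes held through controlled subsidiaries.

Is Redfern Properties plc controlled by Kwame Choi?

Kwame holds 75% of Rowan, so Kwame controls Rowan.
Rowan holds 100% of Ridgeback, so Kwame controls Ridgeback.
Ridgeback and Rowan together hold 50% + 50% = 100% of Redfern, so Kwame controls Redfern.

Yes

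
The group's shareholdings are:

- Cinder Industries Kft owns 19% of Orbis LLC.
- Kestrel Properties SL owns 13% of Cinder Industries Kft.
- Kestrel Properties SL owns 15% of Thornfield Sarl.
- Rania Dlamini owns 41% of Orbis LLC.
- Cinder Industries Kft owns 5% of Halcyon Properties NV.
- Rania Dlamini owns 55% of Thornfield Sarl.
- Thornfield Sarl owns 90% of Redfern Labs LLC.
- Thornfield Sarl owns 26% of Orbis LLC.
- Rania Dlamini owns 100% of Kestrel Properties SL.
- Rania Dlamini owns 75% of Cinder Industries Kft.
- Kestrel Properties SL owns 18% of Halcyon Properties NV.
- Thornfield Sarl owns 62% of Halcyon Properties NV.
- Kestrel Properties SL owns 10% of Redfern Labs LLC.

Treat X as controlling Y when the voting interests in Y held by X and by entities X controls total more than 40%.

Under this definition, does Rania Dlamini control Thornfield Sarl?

Rania holds 100% of Kestrel, so Rania controls Kestrel.
Kestrel and Rania together hold 15% + 55% = 70% of Thornfield, so Rania controls Thornfield.

Yes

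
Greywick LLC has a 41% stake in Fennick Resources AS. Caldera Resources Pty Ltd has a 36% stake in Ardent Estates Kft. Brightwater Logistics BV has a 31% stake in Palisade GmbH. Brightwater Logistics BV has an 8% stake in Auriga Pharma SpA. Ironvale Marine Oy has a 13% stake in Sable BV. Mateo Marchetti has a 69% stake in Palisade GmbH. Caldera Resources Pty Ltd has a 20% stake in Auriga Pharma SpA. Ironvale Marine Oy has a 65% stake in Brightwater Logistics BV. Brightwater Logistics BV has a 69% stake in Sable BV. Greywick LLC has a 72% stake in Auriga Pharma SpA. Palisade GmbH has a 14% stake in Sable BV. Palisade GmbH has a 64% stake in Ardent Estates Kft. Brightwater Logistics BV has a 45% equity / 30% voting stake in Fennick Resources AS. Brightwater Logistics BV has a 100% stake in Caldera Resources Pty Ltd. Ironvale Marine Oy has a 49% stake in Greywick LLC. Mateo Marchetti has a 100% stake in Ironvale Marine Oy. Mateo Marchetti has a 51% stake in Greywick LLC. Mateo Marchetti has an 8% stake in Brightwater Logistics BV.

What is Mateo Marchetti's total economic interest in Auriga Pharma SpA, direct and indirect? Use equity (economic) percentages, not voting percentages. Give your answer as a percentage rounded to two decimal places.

Mateo reaches Auriga along 6 paths.
Via Greywick: 51% × 72% = 36.72%.
Via Ironvale → Greywick: 100% × 49% × 72% = 35.28%.
Via Brightwater: 8% × 8% = 0.64%.
Via Ironvale → Brightwater: 100% × 65% × 8% = 5.2%.
Via Brightwater → Caldera: 8% × 100% × 20% = 1.6%.
Via Ironvale → Brightwater → Caldera: 100% × 65% × 100% × 20% = 13%.
Total: 36.72% + 35.28% + 0.64% + 5.2% + 1.6% + 13% = 92.44%.

92.44%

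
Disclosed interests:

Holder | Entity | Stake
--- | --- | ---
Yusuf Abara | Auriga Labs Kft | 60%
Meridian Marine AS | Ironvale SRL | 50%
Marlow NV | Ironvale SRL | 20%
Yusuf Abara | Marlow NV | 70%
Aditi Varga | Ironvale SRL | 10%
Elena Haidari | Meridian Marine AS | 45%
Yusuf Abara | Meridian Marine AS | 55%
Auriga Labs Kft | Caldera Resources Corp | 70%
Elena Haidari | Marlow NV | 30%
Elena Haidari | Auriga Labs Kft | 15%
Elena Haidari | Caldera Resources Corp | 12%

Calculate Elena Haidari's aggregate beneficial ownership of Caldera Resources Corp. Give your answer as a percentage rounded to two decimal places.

Elena reaches Caldera along 2 paths.
Via Auriga: 15% × 70% = 10.5%.
Direct stake: 12% = 12%.
Total: 10.5% + 12% = 22.5%.
Rounded: 22.50%.

22.50%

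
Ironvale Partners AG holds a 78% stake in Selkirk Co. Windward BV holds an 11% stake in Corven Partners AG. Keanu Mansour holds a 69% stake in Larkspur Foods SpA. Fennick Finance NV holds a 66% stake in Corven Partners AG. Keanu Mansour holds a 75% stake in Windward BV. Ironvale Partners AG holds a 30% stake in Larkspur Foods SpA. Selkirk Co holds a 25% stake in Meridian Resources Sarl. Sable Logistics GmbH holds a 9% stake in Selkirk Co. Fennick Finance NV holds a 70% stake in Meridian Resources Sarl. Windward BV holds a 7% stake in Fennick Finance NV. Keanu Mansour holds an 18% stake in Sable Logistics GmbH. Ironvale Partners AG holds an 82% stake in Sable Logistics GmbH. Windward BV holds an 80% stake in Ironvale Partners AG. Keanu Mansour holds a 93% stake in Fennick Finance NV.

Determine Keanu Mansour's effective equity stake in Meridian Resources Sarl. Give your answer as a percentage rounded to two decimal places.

81.99%

Keanu reaches Meridian along 5 paths.
Via Windward → Ironvale → Selkirk: 75% × 80% × 78% × 25% = 11.7%.
Via Sable → Selkirk: 18% × 9% × 25% = 0.405%.
Via Windward → Ironvale → Sable → Selkirk: 75% × 80% × 82% × 9% × 25% = 1.107%.
Via Fennick: 93% × 70% = 65.1%.
Via Windward → Fennick: 75% × 7% × 70% = 3.675%.
Total: 11.7% + 0.405% + 1.107% + 65.1% + 3.675% = 81.987%.
Rounded: 81.99%.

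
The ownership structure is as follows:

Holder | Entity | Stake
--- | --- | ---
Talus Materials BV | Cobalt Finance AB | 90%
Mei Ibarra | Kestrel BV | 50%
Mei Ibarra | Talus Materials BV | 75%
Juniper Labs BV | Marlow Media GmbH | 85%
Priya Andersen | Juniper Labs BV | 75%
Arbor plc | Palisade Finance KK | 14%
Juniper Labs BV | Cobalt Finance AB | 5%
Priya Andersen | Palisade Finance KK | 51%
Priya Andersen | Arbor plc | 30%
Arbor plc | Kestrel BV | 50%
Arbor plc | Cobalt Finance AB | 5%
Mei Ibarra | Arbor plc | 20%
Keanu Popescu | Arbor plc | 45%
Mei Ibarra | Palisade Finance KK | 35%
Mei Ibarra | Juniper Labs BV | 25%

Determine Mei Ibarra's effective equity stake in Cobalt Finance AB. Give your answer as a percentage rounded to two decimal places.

Mei reaches Cobalt along 3 paths.
Via Talus: 75% × 90% = 67.5%.
Via Arbor: 20% × 5% = 1%.
Via Juniper: 25% × 5% = 1.25%.
Total: 67.5% + 1% + 1.25% = 69.75%.

69.75%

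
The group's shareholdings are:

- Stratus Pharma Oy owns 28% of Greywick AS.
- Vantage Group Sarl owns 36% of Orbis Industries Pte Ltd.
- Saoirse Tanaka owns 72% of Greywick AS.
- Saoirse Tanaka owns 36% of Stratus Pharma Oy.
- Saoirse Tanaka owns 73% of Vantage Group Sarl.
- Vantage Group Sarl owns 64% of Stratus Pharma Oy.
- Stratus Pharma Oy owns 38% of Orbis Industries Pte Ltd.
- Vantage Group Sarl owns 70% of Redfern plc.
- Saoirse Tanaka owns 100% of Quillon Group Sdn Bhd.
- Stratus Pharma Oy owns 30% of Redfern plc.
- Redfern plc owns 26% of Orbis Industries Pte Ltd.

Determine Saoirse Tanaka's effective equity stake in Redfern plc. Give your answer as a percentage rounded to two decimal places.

75.92%

Saoirse reaches Redfern along 3 paths.
Via Vantage: 73% × 70% = 51.1%.
Via Vantage → Stratus: 73% × 64% × 30% = 14.016%.
Via Stratus: 36% × 30% = 10.8%.
Total: 51.1% + 14.016% + 10.8% = 75.916%.
Rounded: 75.92%.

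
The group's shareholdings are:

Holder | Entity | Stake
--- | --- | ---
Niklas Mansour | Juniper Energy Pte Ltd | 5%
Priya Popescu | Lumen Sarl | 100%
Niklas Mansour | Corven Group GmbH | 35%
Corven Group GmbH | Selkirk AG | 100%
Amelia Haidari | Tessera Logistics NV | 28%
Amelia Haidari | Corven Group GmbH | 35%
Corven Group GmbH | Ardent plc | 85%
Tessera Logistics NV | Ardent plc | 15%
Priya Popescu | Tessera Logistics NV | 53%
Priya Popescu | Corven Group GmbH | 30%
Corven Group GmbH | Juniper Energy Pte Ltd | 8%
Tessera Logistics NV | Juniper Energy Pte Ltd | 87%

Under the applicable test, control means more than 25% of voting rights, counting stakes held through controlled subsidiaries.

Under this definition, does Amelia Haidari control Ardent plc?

Amelia holds 28% of Tessera, so Amelia controls Tessera.
Amelia holds 35% of Corven, so Amelia controls Corven.
Tessera and Corven together hold 15% + 85% = 100% of Ardent, so Amelia controls Ardent.

Yes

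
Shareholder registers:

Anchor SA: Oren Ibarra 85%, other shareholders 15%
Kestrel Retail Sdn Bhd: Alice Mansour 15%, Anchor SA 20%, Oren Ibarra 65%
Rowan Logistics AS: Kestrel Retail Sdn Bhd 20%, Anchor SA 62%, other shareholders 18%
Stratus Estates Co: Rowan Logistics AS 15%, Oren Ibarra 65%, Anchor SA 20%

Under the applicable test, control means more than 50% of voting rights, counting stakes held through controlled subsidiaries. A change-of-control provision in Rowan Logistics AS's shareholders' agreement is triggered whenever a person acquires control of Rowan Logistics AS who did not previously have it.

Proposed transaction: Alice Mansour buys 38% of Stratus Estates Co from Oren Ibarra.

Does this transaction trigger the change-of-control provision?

No

The purchase adds only to Alice's holdings (Oren's stake shrinks), so Alice is the only person who could newly come to control Rowan.
Alice's largest direct stake is 15% in Kestrel, which does not meet the threshold, so Alice controls no company.
Neither Alice nor any entity Alice controls holds any voting interest in Rowan.
So before the transaction, Alice does not control Rowan.
After the purchase, Alice holds 38% of Stratus directly, and Oren's stake falls to 27%.
Alice's side now holds 38% of Stratus, not > 50%, so Alice still does not control Stratus.
After the transaction, neither Alice nor any entity Alice controls holds a voting interest in Rowan, so Alice still does not control it.
No new person acquires control, so the clause is not triggered.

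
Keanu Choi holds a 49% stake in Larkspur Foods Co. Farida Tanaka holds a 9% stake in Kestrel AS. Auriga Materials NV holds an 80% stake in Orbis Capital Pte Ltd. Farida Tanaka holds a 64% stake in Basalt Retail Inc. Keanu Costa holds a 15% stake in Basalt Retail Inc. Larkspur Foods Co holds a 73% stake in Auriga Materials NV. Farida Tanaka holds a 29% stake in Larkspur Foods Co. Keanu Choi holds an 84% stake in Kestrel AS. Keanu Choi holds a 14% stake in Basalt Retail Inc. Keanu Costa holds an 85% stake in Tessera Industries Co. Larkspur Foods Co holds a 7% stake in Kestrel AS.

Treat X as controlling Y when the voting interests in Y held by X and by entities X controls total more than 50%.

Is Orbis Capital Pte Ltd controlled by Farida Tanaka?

No

Farida holds 64% of Basalt, so Farida controls Basalt.
Neither Farida nor any entity Farida controls holds any voting interest in Orbis.
So Farida does not control Orbis.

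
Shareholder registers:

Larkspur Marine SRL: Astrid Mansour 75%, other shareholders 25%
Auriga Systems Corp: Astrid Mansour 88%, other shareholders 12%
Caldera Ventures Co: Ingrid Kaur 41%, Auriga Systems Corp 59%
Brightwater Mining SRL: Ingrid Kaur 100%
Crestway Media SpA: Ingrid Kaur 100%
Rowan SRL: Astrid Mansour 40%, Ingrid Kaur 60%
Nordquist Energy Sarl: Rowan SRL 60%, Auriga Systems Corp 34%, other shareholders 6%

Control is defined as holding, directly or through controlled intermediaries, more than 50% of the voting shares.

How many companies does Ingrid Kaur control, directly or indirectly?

4

Ingrid holds 100% of Brightwater, so Ingrid controls Brightwater.
Ingrid holds 100% of Crestway, so Ingrid controls Crestway.
Ingrid holds 60% of Rowan, so Ingrid controls Rowan.
Rowan holds 60% of Nordquist, so Ingrid controls Nordquist.
No other company's threshold is met.
Ingrid controls 4 companies.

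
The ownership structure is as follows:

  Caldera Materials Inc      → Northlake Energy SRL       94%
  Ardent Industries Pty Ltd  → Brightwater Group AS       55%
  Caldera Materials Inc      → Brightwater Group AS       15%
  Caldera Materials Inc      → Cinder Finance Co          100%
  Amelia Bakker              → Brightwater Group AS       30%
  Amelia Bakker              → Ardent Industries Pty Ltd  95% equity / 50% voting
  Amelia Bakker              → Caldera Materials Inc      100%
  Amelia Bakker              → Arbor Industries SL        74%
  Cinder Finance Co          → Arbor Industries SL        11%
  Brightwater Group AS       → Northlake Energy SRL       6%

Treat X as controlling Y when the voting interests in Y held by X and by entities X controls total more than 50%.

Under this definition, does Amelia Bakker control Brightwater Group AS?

No

Amelia holds 100% of Caldera, so Amelia controls Caldera.
Caldera holds 100% of Cinder, so Amelia controls Cinder.
Cinder and Amelia together hold 11% + 74% = 85% of Arbor, so Amelia controls Arbor.
Caldera holds 94% of Northlake, so Amelia controls Northlake.
In Brightwater, Amelia's side holds only 15% + 30% = 45%, not > 50%.
So Amelia does not control Brightwater.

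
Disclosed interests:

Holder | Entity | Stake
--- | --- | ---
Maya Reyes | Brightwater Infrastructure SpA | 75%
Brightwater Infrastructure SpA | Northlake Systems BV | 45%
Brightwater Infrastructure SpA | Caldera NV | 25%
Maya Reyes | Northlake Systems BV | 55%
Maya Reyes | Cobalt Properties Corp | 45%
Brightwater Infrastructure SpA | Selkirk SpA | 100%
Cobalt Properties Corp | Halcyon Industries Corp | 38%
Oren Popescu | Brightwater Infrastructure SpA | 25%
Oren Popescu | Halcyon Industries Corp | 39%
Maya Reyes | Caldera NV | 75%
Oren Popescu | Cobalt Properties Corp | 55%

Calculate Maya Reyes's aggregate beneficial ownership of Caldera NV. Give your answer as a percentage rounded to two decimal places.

Maya reaches Caldera along 2 paths.
Direct stake: 75% = 75%.
Via Brightwater: 75% × 25% = 18.75%.
Total: 75% + 18.75% = 93.75%.

93.75%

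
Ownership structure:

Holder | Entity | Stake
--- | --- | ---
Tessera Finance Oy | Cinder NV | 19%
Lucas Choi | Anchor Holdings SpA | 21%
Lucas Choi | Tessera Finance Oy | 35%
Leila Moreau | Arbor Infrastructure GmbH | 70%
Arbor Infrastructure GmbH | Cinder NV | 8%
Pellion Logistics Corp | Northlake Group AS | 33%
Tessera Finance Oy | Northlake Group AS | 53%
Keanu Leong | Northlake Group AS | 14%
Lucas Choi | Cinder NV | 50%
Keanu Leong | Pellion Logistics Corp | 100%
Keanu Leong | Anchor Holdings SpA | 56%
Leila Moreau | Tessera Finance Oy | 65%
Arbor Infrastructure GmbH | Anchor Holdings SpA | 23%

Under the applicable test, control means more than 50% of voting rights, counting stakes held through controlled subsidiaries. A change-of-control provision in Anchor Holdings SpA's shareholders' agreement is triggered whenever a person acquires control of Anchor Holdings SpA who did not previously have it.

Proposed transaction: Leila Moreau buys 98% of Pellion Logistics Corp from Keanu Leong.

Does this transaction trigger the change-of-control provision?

The purchase adds only to Leila's holdings (Keanu's stake shrinks), so Leila is the only person who could newly come to control Anchor.
Leila holds 65% of Tessera, so Leila controls Tessera.
Leila holds 70% of Arbor, so Leila controls Arbor.
Tessera holds 53% of Northlake, so Leila controls Northlake.
In Anchor, Leila's side holds only 23%, not > 50%.
So before the transaction, Leila does not control Anchor.
After the purchase, Leila holds 98% of Pellion directly, and Keanu's stake falls to 2%.
Leila holds 98% of Pellion, so Leila controls Pellion.
Tessera and Pellion together hold 53% + 33% = 86% of Northlake, so Leila controls Northlake.
After the transaction, Leila's side holds 23% of Anchor, not > 50%, so Leila still does not control Anchor.
No new person acquires control, so the clause is not triggered.

No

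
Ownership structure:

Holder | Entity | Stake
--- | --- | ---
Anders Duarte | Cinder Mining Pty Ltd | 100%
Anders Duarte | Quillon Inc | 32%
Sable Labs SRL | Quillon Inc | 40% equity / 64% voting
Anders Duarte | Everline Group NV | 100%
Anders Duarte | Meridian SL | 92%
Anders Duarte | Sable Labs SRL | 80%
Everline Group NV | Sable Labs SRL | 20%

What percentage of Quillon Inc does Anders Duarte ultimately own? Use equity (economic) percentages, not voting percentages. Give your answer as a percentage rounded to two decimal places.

72.00%

Anders reaches Quillon along 3 paths.
Via Sable: 80% × 40% = 32%.
Via Everline → Sable: 100% × 20% × 40% = 8%.
Direct stake: 32% = 32%.
Total: 32% + 8% + 32% = 72%.
Rounded: 72.00%.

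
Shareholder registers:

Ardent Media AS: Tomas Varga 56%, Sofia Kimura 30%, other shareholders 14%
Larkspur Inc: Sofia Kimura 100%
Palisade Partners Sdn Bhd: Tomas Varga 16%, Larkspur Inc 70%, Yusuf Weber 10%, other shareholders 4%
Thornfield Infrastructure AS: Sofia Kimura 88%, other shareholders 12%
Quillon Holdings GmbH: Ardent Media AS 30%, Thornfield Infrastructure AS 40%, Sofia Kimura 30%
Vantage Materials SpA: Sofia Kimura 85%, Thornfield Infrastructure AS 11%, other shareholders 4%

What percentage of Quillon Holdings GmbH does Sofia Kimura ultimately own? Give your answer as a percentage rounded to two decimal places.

74.20%

Sofia reaches Quillon along 3 paths.
Via Ardent: 30% × 30% = 9%.
Via Thornfield: 88% × 40% = 35.2%.
Direct stake: 30% = 30%.
Total: 9% + 35.2% + 30% = 74.2%.
Rounded: 74.20%.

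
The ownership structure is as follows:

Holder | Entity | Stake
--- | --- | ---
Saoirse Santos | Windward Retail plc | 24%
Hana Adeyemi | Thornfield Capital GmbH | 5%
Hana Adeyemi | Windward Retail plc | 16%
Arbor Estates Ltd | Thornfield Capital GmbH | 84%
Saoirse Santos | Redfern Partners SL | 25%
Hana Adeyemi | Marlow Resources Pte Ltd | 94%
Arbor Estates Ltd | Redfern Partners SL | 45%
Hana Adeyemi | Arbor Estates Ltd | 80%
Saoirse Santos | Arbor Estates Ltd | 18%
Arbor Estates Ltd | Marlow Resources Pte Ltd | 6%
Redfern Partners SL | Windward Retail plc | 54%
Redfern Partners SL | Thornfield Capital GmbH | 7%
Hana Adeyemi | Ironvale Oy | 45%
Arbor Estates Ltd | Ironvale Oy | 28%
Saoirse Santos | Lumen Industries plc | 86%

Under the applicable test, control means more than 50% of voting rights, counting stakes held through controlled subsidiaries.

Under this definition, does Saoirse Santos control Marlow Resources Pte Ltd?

Saoirse holds 86% of Lumen, so Saoirse controls Lumen.
Neither Saoirse nor any entity Saoirse controls holds any voting interest in Marlow.
So Saoirse does not control Marlow.

No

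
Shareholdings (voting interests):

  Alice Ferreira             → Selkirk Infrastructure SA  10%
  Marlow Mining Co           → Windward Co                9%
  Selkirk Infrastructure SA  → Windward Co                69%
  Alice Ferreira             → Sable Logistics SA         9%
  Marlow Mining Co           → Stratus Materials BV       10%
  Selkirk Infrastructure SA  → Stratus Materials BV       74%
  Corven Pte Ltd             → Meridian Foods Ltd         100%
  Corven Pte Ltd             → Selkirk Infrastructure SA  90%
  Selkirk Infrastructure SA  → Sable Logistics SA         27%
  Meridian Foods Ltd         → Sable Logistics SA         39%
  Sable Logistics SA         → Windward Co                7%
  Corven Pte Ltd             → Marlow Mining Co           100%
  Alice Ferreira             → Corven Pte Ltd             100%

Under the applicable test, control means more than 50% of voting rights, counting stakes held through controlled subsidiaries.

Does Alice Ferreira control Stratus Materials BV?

Yes

Alice holds 100% of Corven, so Alice controls Corven.
Alice and Corven together hold 10% + 90% = 100% of Selkirk, so Alice controls Selkirk.
Corven holds 100% of Marlow, so Alice controls Marlow.
Marlow and Selkirk together hold 10% + 74% = 84% of Stratus, so Alice controls Stratus.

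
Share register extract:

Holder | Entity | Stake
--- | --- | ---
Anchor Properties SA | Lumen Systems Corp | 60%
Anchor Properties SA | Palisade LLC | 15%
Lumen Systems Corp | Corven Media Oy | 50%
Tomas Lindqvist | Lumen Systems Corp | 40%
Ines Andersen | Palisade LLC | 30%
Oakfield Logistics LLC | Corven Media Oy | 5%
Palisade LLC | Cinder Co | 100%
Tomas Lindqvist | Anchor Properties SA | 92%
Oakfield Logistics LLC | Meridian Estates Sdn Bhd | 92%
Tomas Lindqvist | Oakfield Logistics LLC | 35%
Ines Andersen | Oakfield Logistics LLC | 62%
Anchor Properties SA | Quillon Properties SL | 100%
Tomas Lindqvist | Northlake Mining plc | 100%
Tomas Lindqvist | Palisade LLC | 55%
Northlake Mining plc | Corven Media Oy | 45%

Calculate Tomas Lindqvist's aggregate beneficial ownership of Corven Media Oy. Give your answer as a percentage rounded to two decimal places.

94.35%

Tomas reaches Corven along 4 paths.
Via Northlake: 100% × 45% = 45%.
Via Oakfield: 35% × 5% = 1.75%.
Via Anchor → Lumen: 92% × 60% × 50% = 27.6%.
Via Lumen: 40% × 50% = 20%.
Total: 45% + 1.75% + 27.6% + 20% = 94.35%.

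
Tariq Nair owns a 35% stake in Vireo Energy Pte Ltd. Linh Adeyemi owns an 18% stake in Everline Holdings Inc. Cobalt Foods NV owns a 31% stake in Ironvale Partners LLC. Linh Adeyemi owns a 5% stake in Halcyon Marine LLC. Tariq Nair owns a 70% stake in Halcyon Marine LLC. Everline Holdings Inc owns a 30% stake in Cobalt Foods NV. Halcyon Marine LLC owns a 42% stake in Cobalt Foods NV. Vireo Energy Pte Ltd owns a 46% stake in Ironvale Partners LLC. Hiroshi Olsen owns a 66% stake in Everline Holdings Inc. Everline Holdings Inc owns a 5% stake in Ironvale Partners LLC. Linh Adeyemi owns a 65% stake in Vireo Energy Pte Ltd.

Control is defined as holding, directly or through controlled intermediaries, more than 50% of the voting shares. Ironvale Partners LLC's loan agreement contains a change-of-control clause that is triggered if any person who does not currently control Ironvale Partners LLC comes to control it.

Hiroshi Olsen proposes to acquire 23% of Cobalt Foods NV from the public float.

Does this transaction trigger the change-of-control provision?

No

The purchase changes only Hiroshi's holdings, so Hiroshi is the only person who could newly come to control Ironvale.
Hiroshi holds 66% of Everline, so Hiroshi controls Everline.
In Ironvale, Hiroshi's side holds only 5%, not > 50%.
So before the transaction, Hiroshi does not control Ironvale.
After the purchase, Hiroshi holds 23% of Cobalt directly.
Everline and Hiroshi together hold 30% + 23% = 53% of Cobalt, so Hiroshi controls Cobalt.
After the transaction, Hiroshi's side holds 31% + 5% = 36% of Ironvale, not > 50%, so Hiroshi still does not control Ironvale.
No new person acquires control, so the clause is not triggered.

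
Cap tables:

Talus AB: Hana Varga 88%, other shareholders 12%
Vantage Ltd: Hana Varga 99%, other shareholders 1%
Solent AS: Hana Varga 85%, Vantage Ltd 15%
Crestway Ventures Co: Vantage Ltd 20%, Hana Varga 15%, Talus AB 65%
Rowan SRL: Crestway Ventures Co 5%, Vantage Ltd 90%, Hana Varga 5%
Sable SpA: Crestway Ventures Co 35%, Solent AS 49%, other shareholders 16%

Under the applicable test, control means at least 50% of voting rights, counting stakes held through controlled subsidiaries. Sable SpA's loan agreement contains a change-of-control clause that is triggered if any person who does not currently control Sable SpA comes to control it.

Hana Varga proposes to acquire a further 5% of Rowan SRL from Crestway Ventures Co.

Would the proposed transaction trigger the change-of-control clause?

No

The purchase adds only to Hana's holdings (Crestway's stake shrinks), so Hana is the only person who could newly come to control Sable.
Hana holds 99% of Vantage, so Hana controls Vantage.
Hana and Vantage together hold 85% + 15% = 100% of Solent, so Hana controls Solent.
Hana holds 88% of Talus, so Hana controls Talus.
Vantage and Hana and Talus together hold 20% + 15% + 65% = 100% of Crestway, so Hana controls Crestway.
Crestway and Solent together hold 35% + 49% = 84% of Sable, so Hana controls Sable.
So Hana already controls Sable before the transaction.
After the purchase, Hana's direct stake in Rowan rises to 5% + 5% = 10%, and Crestway's stake falls to 0%.
Hana controlled Sable already, so this is not a new person acquiring control; every other person's position is unchanged or reduced.
No new person acquires control, so the clause is not triggered.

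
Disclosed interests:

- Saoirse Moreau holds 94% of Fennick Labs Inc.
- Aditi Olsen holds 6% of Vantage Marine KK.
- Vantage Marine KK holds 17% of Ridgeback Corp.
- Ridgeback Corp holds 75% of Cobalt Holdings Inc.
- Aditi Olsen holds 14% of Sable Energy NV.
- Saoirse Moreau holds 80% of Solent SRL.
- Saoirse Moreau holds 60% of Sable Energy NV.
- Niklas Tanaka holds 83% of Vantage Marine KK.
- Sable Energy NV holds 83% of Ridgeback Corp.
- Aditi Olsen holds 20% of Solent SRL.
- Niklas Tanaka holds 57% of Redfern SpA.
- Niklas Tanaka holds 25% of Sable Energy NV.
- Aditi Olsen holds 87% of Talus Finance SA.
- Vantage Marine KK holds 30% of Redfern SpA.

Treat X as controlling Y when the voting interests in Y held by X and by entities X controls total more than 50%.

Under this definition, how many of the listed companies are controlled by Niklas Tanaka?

Niklas holds 83% of Vantage, so Niklas controls Vantage.
Niklas and Vantage together hold 57% + 30% = 87% of Redfern, so Niklas controls Redfern.
No other company's threshold is met.
Niklas controls 2 companies.

2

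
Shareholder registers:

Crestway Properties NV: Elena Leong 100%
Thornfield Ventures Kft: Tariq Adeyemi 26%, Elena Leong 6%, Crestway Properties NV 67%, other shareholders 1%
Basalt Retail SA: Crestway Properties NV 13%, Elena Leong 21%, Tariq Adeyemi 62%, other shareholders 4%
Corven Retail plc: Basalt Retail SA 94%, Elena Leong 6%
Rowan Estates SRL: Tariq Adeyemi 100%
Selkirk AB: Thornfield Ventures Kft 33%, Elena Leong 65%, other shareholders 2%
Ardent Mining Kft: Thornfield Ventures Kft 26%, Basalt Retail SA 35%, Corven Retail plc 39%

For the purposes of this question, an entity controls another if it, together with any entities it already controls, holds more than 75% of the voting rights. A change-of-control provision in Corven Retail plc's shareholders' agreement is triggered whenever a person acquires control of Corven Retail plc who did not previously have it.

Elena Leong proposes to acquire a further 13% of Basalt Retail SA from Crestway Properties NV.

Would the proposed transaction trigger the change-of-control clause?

No

The purchase adds only to Elena's holdings (Crestway's stake shrinks), so Elena is the only person who could newly come to control Corven.
Elena holds 100% of Crestway, so Elena controls Crestway.
In Corven, Elena's side holds only 6%, not > 75%.
So before the transaction, Elena does not control Corven.
After the purchase, Elena's direct stake in Basalt rises to 21% + 13% = 34%, and Crestway's stake falls to 0%.
Elena's side now holds 34% of Basalt, not > 75%, so Elena still does not control Basalt.
After the transaction, Elena's side holds 6% of Corven, not > 75%, so Elena still does not control Corven.
No new person acquires control, so the clause is not triggered.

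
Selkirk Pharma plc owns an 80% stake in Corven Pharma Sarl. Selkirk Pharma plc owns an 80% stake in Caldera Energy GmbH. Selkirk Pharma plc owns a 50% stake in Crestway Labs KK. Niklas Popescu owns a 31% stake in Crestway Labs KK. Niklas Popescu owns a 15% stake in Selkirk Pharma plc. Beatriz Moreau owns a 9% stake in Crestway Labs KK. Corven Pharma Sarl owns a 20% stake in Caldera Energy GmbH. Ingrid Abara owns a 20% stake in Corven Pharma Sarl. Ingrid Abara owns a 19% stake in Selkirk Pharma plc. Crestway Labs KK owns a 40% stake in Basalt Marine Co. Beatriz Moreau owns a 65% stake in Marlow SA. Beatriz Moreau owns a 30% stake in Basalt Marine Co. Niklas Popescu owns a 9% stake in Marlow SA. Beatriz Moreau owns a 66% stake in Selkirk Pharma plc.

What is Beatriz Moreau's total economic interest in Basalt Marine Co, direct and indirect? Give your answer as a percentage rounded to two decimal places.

Beatriz reaches Basalt along 3 paths.
Direct stake: 30% = 30%.
Via Selkirk → Crestway: 66% × 50% × 40% = 13.2%.
Via Crestway: 9% × 40% = 3.6%.
Total: 30% + 13.2% + 3.6% = 46.8%.
Rounded: 46.80%.

46.80%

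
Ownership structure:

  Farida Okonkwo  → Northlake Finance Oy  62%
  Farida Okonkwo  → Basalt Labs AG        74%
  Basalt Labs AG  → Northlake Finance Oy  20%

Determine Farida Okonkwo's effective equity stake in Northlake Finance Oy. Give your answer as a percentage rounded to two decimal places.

76.80%

Farida reaches Northlake along 2 paths.
Via Basalt: 74% × 20% = 14.8%.
Direct stake: 62% = 62%.
Total: 14.8% + 62% = 76.8%.
Rounded: 76.80%.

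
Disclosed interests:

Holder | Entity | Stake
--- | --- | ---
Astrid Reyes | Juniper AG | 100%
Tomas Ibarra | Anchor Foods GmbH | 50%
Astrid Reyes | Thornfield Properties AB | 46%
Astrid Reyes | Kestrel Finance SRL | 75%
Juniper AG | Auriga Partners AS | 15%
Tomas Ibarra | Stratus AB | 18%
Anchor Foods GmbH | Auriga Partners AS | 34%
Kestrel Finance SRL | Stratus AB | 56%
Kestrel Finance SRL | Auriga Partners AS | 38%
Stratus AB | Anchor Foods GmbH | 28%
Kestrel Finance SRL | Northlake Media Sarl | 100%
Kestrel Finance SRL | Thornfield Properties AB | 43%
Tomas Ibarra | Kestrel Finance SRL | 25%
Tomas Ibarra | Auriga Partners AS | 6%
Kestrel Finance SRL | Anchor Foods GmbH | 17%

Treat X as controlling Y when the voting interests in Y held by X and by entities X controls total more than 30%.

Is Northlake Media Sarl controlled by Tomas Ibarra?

Tomas holds 50% of Anchor, so Tomas controls Anchor.
Tomas and Anchor together hold 6% + 34% = 40% of Auriga, so Tomas controls Auriga.
Neither Tomas nor any entity Tomas controls holds any voting interest in Northlake.
So Tomas does not control Northlake.

No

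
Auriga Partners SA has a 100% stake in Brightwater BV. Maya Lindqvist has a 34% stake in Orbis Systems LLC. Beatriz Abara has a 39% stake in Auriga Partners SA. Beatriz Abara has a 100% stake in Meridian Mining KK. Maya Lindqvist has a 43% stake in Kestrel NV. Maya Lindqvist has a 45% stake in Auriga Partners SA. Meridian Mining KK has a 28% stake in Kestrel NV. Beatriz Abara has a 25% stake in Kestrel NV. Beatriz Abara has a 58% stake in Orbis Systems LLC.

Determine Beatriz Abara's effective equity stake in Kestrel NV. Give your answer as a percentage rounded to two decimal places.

53.00%

Beatriz reaches Kestrel along 2 paths.
Via Meridian: 100% × 28% = 28%.
Direct stake: 25% = 25%.
Total: 28% + 25% = 53%.
Rounded: 53.00%.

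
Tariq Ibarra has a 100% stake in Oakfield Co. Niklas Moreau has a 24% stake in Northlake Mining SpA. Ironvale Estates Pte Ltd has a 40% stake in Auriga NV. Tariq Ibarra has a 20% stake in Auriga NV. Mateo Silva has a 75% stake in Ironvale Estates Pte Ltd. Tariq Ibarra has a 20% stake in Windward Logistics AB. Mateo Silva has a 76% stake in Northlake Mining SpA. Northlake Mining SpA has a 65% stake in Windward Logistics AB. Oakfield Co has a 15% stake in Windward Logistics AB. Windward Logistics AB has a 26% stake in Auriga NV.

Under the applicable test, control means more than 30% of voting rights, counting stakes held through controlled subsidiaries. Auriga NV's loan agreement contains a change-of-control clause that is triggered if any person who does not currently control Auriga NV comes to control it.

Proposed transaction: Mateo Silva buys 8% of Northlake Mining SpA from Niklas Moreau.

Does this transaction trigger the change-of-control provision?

The purchase adds only to Mateo's holdings (Niklas's stake shrinks), so Mateo is the only person who could newly come to control Auriga.
Mateo holds 75% of Ironvale, so Mateo controls Ironvale.
Mateo holds 76% of Northlake, so Mateo controls Northlake.
Northlake holds 65% of Windward, so Mateo controls Windward.
Ironvale and Windward together hold 40% + 26% = 66% of Auriga, so Mateo controls Auriga.
So Mateo already controls Auriga before the transaction.
After the purchase, Mateo's direct stake in Northlake rises to 76% + 8% = 84%, and Niklas's stake falls to 16%.
Mateo controlled Auriga already, so this is not a new person acquiring control; every other person's position is unchanged or reduced.
No new person acquires control, so the clause is not triggered.

No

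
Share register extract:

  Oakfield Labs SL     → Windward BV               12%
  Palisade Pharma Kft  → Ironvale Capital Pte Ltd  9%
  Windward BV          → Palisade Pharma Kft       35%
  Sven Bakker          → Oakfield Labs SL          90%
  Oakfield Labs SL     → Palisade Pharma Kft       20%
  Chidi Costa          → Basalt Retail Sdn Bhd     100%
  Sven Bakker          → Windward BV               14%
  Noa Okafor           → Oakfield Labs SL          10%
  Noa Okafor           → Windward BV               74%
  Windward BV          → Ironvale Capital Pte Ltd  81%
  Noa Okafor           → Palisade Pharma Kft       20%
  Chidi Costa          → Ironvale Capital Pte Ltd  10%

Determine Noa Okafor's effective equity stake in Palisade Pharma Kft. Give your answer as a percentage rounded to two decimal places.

Noa reaches Palisade along 4 paths.
Direct stake: 20% = 20%.
Via Oakfield: 10% × 20% = 2%.
Via Windward: 74% × 35% = 25.9%.
Via Oakfield → Windward: 10% × 12% × 35% = 0.42%.
Total: 20% + 2% + 25.9% + 0.42% = 48.32%.

48.32%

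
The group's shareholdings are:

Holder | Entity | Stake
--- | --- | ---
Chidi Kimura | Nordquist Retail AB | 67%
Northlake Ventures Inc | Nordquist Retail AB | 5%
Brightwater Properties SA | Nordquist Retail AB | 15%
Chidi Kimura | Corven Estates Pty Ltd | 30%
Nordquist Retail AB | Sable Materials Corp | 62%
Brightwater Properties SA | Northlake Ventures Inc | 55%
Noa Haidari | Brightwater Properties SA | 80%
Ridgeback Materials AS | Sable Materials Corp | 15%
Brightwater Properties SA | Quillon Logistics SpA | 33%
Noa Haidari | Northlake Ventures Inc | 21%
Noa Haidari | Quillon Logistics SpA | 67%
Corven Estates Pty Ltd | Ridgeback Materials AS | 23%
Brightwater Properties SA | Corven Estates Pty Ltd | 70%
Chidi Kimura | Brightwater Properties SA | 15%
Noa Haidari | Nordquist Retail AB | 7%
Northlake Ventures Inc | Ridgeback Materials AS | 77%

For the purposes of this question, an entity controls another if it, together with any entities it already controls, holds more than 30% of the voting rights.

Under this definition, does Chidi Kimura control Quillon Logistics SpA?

Chidi holds 67% of Nordquist, so Chidi controls Nordquist.
Nordquist holds 62% of Sable, so Chidi controls Sable.
Neither Chidi nor any entity Chidi controls holds any voting interest in Quillon.
So Chidi does not control Quillon.

No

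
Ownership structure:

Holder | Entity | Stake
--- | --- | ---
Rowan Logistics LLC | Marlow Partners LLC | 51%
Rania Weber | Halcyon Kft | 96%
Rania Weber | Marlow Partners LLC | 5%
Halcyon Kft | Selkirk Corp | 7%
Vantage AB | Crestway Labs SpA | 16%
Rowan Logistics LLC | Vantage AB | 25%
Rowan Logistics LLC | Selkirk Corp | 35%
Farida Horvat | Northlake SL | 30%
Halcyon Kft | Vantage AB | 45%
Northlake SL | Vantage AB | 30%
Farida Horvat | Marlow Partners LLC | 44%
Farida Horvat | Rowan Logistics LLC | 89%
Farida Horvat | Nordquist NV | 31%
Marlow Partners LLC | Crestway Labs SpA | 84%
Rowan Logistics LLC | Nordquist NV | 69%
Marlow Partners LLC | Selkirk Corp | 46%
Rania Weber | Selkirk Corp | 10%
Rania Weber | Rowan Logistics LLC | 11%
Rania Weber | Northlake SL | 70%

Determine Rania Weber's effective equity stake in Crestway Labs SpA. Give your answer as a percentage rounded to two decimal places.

19.62%

Rania reaches Crestway along 5 paths.
Via Northlake → Vantage: 70% × 30% × 16% = 3.36%.
Via Rowan → Vantage: 11% × 25% × 16% = 0.44%.
Via Halcyon → Vantage: 96% × 45% × 16% = 6.912%.
Via Marlow: 5% × 84% = 4.2%.
Via Rowan → Marlow: 11% × 51% × 84% = 4.7124%.
Total: 3.36% + 0.44% + 6.912% + 4.2% + 4.7124% = 19.6244%.
Rounded: 19.62%.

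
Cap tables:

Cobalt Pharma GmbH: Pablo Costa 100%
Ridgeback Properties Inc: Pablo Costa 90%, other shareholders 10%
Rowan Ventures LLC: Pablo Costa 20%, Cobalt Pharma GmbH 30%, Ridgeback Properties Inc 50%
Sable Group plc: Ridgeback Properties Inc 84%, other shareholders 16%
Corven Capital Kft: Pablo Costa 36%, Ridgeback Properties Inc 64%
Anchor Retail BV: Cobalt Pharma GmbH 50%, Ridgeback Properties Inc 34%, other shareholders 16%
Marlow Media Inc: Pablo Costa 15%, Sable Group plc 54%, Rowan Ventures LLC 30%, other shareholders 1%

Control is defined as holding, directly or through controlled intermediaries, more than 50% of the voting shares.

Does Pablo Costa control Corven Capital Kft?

Yes

Pablo holds 90% of Ridgeback, so Pablo controls Ridgeback.
Pablo and Ridgeback together hold 36% + 64% = 100% of Corven, so Pablo controls Corven.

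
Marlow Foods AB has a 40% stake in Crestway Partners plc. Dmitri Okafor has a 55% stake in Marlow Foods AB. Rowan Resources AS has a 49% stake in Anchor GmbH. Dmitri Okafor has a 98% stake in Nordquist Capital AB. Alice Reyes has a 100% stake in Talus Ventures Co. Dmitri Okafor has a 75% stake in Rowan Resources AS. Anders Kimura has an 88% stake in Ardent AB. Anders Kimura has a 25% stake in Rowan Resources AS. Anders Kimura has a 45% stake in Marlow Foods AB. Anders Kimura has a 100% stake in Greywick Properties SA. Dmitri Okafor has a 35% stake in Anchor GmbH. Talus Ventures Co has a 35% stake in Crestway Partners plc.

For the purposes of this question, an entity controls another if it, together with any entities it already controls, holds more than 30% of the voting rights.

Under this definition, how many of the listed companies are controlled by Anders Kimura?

Anders holds 88% of Ardent, so Anders controls Ardent.
Anders holds 45% of Marlow, so Anders controls Marlow.
Anders holds 100% of Greywick, so Anders controls Greywick.
Marlow holds 40% of Crestway, so Anders controls Crestway.
No other company's threshold is met.
Anders controls 4 companies.

4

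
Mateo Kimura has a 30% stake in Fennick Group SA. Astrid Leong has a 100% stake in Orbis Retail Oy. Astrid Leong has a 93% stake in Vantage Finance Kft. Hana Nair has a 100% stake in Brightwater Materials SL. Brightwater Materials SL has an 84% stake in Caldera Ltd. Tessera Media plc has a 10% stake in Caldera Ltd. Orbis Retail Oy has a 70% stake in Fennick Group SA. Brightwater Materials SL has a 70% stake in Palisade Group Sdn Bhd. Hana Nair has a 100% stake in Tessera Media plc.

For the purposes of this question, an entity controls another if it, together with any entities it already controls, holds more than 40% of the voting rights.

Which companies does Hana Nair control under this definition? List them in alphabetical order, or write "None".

Brightwater Materials SL, Caldera Ltd, Palisade Group Sdn Bhd, Tessera Media plc

Hana holds 100% of Brightwater, so Hana controls Brightwater.
Brightwater holds 70% of Palisade, so Hana controls Palisade.
Hana holds 100% of Tessera, so Hana controls Tessera.
Tessera and Brightwater together hold 10% + 84% = 94% of Caldera, so Hana controls Caldera.
No other company's threshold is met.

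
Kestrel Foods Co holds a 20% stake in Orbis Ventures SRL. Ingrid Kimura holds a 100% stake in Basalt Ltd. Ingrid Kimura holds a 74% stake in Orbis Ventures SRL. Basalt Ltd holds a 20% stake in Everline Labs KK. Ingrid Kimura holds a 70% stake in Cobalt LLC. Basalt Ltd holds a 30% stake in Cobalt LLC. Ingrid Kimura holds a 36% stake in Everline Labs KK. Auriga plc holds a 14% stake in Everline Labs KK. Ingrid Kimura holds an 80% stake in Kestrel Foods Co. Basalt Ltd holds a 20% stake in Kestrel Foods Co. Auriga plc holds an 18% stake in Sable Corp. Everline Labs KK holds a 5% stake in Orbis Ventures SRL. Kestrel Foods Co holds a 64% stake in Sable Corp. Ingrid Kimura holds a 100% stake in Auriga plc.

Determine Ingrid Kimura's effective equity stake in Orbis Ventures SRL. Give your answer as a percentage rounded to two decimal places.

Ingrid reaches Orbis along 6 paths.
Via Auriga → Everline: 100% × 14% × 5% = 0.7%.
Via Everline: 36% × 5% = 1.8%.
Via Basalt → Everline: 100% × 20% × 5% = 1%.
Direct stake: 74% = 74%.
Via Kestrel: 80% × 20% = 16%.
Via Basalt → Kestrel: 100% × 20% × 20% = 4%.
Total: 0.7% + 1.8% + 1% + 74% + 16% + 4% = 97.5%.
Rounded: 97.50%.

97.50%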